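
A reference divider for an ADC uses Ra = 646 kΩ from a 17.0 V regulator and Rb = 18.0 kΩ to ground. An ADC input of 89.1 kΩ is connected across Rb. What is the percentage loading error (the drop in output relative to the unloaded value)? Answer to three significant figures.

Unloaded V = 17.0 × 18.0/664.0 = 0.4608 V.
Loaded: Rb‖R_L = 14.97 kΩ, giving V = 17.0 × 14.97/661.0 = 0.3851 V.
Drop = (0.4608 − 0.3851) / 0.4608 = 16.4 %.

16.4 %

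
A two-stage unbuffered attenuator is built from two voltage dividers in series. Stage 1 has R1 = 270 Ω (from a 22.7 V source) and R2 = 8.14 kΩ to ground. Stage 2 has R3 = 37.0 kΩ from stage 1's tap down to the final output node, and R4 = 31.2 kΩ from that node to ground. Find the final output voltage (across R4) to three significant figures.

Stage 2 presents R3+R4 = 68200 Ω as a load on stage 1's tap.
Stage 1's lower leg becomes R2‖(R3+R4) = 7272 Ω, so V_mid = 22.7 × 7272/7542 = 21.89 V.
Stage 2 is itself unloaded: V_out = V_mid × R4/(R3+R4) = 21.89 × 31200/68200 = 10.0 V.

V_out ≈ 10.0 V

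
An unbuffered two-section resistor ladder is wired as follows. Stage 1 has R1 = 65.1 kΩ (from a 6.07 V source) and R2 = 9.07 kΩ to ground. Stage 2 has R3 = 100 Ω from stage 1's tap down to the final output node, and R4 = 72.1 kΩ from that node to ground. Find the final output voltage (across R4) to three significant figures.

Stage 2 presents R3+R4 = 72200 Ω as a load on stage 1's tap.
Stage 1's lower leg becomes R2‖(R3+R4) = 8058 Ω, so V_mid = 6.07 × 8058/73160 = 0.6686 V.
Stage 2 is itself unloaded: V_out = V_mid × R4/(R3+R4) = 0.6686 × 72100/72200 = 0.668 V.

V_out ≈ 0.668 V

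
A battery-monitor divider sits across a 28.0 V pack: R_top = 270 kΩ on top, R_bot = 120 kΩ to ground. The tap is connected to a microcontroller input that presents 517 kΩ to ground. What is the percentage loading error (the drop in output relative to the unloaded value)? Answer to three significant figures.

Unloaded V = 28.0 × 120/390.0 = 8.6154 V.
Loaded: R_bot‖R_L = 97.39 kΩ, giving V = 28.0 × 97.39/367.4 = 7.4226 V.
Drop = (8.6154 − 7.4226) / 8.6154 = 13.8 %.

13.8 %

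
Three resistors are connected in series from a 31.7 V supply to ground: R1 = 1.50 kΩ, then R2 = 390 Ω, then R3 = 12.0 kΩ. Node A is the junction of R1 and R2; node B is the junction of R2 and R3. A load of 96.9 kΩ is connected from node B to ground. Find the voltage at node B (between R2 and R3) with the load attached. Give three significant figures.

V ≈ 26.9 V

At node B, R3 is in parallel with the load: R3‖R_L = 10680 Ω.
Below node A the resistance is R2 + (R3‖R_L) = 11070 Ω, so V_A = 31.7 × 11070/12570 = 27.92 V.
Then V_B = V_A × (R3‖R_L)/(R2 + R3‖R_L) = 27.92 × 10680/11070 = 26.9 V.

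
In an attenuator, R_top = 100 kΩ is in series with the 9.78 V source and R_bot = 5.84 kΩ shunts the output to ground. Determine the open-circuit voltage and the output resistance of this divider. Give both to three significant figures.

V_th is the open-circuit tap voltage: 9.78 × 5.84/(100 + 5.84) = 0.540 V.
With the supply zeroed, R_top and R_bot appear in parallel from the tap: R_th = R_top‖R_bot = (100 × 5.84)/105.8 = 5.52 kΩ.

V_th = 0.540 V, R_th = 5.52 kΩ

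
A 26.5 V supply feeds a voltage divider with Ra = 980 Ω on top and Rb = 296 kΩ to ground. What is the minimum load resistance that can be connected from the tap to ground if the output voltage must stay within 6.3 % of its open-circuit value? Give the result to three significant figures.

Output resistance R_th = Ra‖Rb = (980 × 296000)/297000 = 976.8 Ω.
The fractional drop is R_th/(R_th + R_L); requiring this ≤ 0.0630 gives R_L ≥ R_th(1/0.0630 − 1) = 976.8 × 14.87 = 14.5 kΩ.

R_L(min) ≈ 14.5 kΩ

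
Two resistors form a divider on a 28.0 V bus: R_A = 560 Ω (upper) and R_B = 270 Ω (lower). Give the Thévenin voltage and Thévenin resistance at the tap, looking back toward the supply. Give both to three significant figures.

V_th = 9.11 V, R_th = 182 Ω

V_th is the open-circuit tap voltage: 28.0 × 270/(560 + 270) = 9.11 V.
With the supply zeroed, R_A and R_B appear in parallel from the tap: R_th = R_A‖R_B = (560 × 270)/830.0 = 182 Ω.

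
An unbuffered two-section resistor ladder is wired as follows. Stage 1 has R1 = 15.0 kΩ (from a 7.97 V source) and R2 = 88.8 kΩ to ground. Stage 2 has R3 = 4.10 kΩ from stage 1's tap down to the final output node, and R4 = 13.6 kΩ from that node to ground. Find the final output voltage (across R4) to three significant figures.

V_out ≈ 3.04 V

Stage 2 presents R3+R4 = 17.70 kΩ as a load on stage 1's tap.
Stage 1's lower leg becomes R2‖(R3+R4) = 14.76 kΩ, so V_mid = 7.97 × 14.76/29.76 = 3.953 V.
Stage 2 is itself unloaded: V_out = V_mid × R4/(R3+R4) = 3.953 × 13.6/17.70 = 3.04 V.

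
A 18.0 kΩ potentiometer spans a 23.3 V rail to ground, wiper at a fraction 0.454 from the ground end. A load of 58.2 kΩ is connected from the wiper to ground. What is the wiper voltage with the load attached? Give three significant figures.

V ≈ 9.82 V

The wiper splits the pot into (1−α)R = 9.828 kΩ above and αR = 8.172 kΩ below.
Lower section ‖ load = 7.166 kΩ.
V_wiper = 23.3 × 7.166/(9.828 + 7.166) = 9.82 V.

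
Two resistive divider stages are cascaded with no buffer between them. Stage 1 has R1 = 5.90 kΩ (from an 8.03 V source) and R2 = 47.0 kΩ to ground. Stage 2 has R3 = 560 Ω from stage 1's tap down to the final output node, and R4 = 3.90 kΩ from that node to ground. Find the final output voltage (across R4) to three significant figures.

Stage 2 presents R3+R4 = 4460 Ω as a load on stage 1's tap.
Stage 1's lower leg becomes R2‖(R3+R4) = 4073 Ω, so V_mid = 8.03 × 4073/9973 = 3.280 V.
Stage 2 is itself unloaded: V_out = V_mid × R4/(R3+R4) = 3.280 × 3900/4460 = 2.87 V.

V_out ≈ 2.87 V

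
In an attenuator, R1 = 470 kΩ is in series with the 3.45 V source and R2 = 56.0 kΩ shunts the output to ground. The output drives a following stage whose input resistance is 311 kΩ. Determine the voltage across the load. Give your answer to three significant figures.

V_out ≈ 0.316 V

The load sits in parallel with R2: R2‖R_L = (56.0 × 311) / (56.0 + 311) = 47.46 kΩ.
V_out = 3.45 × 47.46 / (470 + 47.46) = 3.45 × 47.46/517.5 = 0.316 V.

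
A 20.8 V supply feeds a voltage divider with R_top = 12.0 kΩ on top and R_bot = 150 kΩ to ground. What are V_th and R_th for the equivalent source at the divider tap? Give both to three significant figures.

V_th is the open-circuit tap voltage: 20.8 × 150/(12.0 + 150) = 19.3 V.
With the supply zeroed, R_top and R_bot appear in parallel from the tap: R_th = R_top‖R_bot = (12.0 × 150)/162.0 = 11.1 kΩ.

V_th = 19.3 V, R_th = 11.1 kΩ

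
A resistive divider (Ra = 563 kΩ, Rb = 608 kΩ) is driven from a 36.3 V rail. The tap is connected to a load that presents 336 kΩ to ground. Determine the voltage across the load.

V_out ≈ 10.1 V

The load sits in parallel with Rb: Rb‖R_L = (608 × 336) / (608 + 336) = 216.4 kΩ.
V_out = 36.3 × 216.4 / (563 + 216.4) = 36.3 × 216.4/779.4 = 10.1 V.
(Unloaded it would have been 18.8 V.)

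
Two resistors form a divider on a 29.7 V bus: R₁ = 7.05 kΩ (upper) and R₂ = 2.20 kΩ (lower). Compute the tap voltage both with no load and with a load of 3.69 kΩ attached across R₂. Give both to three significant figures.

Unloaded: 7.06 V; loaded: 4.86 V

Open-circuit: V = 29.7 × 2.20/(7.05 + 2.20) = 7.06 V.
With the load, R₂ becomes R₂‖R_L = 1.378 kΩ, so V = 29.7 × 1.378/8.428 = 4.86 V.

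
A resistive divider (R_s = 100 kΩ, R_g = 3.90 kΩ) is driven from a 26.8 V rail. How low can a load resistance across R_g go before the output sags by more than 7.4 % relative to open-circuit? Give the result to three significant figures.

Output resistance R_th = R_s‖R_g = (100 × 3.90)/103.9 = 3.754 kΩ.
The fractional drop is R_th/(R_th + R_L); requiring this ≤ 0.0740 gives R_L ≥ R_th(1/0.0740 − 1) = 3.754 × 12.51 = 47.0 kΩ.

R_L(min) ≈ 47.0 kΩ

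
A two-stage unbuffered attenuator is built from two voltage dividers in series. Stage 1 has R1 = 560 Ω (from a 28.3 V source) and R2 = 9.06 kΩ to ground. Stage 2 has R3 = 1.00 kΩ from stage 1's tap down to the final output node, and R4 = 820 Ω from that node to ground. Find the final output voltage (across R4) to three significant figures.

Stage 2 presents R3+R4 = 1820 Ω as a load on stage 1's tap.
Stage 1's lower leg becomes R2‖(R3+R4) = 1516 Ω, so V_mid = 28.3 × 1516/2076 = 20.66 V.
Stage 2 is itself unloaded: V_out = V_mid × R4/(R3+R4) = 20.66 × 820/1820 = 9.31 V.

V_out ≈ 9.31 V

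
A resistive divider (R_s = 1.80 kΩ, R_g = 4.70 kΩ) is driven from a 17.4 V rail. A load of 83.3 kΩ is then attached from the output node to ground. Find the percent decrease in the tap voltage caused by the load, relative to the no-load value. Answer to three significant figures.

The divider's output (Thévenin) resistance is R_s‖R_g = 1.302 kΩ.
Fractional drop under load = R_th/(R_th + R_L) = 1.302 / (1.302 + 83.3) = 0.01538.
So the output falls by 1.54 %.

1.54 %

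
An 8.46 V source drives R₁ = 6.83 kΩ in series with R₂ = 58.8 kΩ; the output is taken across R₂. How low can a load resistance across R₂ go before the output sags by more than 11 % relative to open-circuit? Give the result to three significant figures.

Output resistance R_th = R₁‖R₂ = (6.83 × 58.8)/65.63 = 6.119 kΩ.
The fractional drop is R_th/(R_th + R_L); requiring this ≤ 0.110 gives R_L ≥ R_th(1/0.110 − 1) = 6.119 × 8.091 = 49.5 kΩ.

R_L(min) ≈ 49.5 kΩ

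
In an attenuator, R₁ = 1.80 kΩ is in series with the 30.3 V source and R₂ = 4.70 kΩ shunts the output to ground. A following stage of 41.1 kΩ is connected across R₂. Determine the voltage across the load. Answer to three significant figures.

The load sits in parallel with R₂: R₂‖R_L = (4.70 × 41.1) / (4.70 + 41.1) = 4.218 kΩ.
V_out = 30.3 × 4.218 / (1.80 + 4.218) = 30.3 × 4.218/6.018 = 21.2 V.

V_out ≈ 21.2 V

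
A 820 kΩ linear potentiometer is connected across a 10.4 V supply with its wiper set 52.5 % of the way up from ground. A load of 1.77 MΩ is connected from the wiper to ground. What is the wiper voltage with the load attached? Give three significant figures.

The wiper splits the pot into (1−α)R = 389.5 kΩ above and αR = 430.5 kΩ below.
Lower section ‖ load = 346.3 kΩ.
V_wiper = 10.4 × 346.3/(389.5 + 346.3) = 4.89 V.

V ≈ 4.89 V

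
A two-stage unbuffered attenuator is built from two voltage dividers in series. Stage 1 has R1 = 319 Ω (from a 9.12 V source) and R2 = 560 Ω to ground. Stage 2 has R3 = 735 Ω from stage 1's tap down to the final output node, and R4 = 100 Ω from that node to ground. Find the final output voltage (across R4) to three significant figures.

Stage 2 presents R3+R4 = 835.0 Ω as a load on stage 1's tap.
Stage 1's lower leg becomes R2‖(R3+R4) = 335.2 Ω, so V_mid = 9.12 × 335.2/654.2 = 4.673 V.
Stage 2 is itself unloaded: V_out = V_mid × R4/(R3+R4) = 4.673 × 100/835.0 = 0.560 V.

V_out ≈ 0.560 V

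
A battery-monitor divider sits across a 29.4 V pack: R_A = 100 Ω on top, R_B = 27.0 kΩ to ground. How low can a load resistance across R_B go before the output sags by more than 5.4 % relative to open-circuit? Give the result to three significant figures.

R_L(min) ≈ 1.75 kΩ

Output resistance R_th = R_A‖R_B = (100 × 27000)/27100 = 99.63 Ω.
The fractional drop is R_th/(R_th + R_L); requiring this ≤ 0.0540 gives R_L ≥ R_th(1/0.0540 − 1) = 99.63 × 17.52 = 1.75 kΩ.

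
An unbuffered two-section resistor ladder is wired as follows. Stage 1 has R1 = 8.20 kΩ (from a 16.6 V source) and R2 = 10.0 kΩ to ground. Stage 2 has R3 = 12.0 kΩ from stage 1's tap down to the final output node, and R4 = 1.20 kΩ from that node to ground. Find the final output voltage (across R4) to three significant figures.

V_out ≈ 0.618 V

Stage 2 presents R3+R4 = 13.20 kΩ as a load on stage 1's tap.
Stage 1's lower leg becomes R2‖(R3+R4) = 5.690 kΩ, so V_mid = 16.6 × 5.690/13.89 = 6.800 V.
Stage 2 is itself unloaded: V_out = V_mid × R4/(R3+R4) = 6.800 × 1.20/13.20 = 0.618 V.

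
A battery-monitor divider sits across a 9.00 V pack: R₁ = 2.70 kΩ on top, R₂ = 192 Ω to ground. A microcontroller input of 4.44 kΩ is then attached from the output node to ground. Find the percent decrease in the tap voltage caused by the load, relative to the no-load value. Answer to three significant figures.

3.88 %

The divider's output (Thévenin) resistance is R₁‖R₂ = 179.3 Ω.
Fractional drop under load = R_th/(R_th + R_L) = 179.3 / (179.3 + 4440) = 0.03881.
So the output falls by 3.88 %.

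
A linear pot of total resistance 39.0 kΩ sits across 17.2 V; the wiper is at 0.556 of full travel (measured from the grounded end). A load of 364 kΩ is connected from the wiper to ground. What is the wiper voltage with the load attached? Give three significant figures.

V ≈ 9.32 V

The wiper splits the pot into (1−α)R = 17.32 kΩ above and αR = 21.68 kΩ below.
Lower section ‖ load = 20.46 kΩ.
V_wiper = 17.2 × 20.46/(17.32 + 20.46) = 9.32 V.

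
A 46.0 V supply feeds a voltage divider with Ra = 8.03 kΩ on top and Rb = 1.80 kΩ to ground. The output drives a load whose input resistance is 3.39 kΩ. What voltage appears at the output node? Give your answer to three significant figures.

The load sits in parallel with Rb: Rb‖R_L = (1.80 × 3.39) / (1.80 + 3.39) = 1.176 kΩ.
V_out = 46.0 × 1.176 / (8.03 + 1.176) = 46.0 × 1.176/9.206 = 5.87 V.
(Unloaded it would have been 8.42 V.)

V_out ≈ 5.87 V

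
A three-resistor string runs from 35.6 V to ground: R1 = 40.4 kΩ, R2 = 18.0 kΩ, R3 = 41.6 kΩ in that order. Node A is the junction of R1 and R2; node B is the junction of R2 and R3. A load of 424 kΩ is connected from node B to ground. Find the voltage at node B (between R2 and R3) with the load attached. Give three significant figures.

V ≈ 14.0 V

At node B, R3 is in parallel with the load: R3‖R_L = 37.88 kΩ.
Below node A the resistance is R2 + (R3‖R_L) = 55.88 kΩ, so V_A = 35.6 × 55.88/96.28 = 20.66 V.
Then V_B = V_A × (R3‖R_L)/(R2 + R3‖R_L) = 20.66 × 37.88/55.88 = 14.0 V.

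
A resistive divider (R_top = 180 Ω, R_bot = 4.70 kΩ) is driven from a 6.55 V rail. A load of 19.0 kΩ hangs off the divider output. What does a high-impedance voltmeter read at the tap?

V_out ≈ 6.25 V

The load sits in parallel with R_bot: R_bot‖R_L = (4700 × 19000) / (4700 + 19000) = 3768 Ω.
V_out = 6.55 × 3768 / (180 + 3768) = 6.55 × 3768/3948 = 6.25 V.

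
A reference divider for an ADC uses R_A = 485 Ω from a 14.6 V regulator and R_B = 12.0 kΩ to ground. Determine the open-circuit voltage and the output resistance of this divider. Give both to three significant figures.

V_th is the open-circuit tap voltage: 14.6 × 12000/(485 + 12000) = 14.0 V.
With the supply zeroed, R_A and R_B appear in parallel from the tap: R_th = R_A‖R_B = (485 × 12000)/12480 = 466 Ω.

V_th = 14.0 V, R_th = 466 Ω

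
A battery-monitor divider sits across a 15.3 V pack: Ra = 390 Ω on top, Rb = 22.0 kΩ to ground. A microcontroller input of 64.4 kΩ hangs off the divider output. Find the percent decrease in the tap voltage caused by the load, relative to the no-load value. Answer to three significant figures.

The divider's output (Thévenin) resistance is Ra‖Rb = 383.2 Ω.
Fractional drop under load = R_th/(R_th + R_L) = 383.2 / (383.2 + 64400) = 0.005915.
So the output falls by 0.592 %.

0.592 %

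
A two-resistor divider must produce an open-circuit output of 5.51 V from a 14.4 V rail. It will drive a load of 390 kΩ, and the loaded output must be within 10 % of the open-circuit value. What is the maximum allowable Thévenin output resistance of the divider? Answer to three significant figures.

R_th ≤ 43.3 kΩ

Loading drop = R_th/(R_th + R_L) ≤ 0.100, so R_th ≤ R_L · ε/(1−ε) = 390 kΩ × 0.100/0.9000 = 43.3 kΩ.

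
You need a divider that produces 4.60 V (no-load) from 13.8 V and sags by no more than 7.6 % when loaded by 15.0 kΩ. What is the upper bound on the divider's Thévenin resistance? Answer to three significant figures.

Loading drop = R_th/(R_th + R_L) ≤ 0.0760, so R_th ≤ R_L · ε/(1−ε) = 15.0 kΩ × 0.0760/0.9240 = 1.23 kΩ.
(Any R1, R2 with R2/(R1+R2) = 0.333 and R1‖R2 ≤ 1.23 kΩ will meet the spec.)

R_th ≤ 1.23 kΩ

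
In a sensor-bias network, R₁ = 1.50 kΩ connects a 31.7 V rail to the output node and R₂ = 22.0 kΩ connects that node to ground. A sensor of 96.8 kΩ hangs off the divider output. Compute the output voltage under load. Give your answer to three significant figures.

V_out ≈ 29.3 V

The load sits in parallel with R₂: R₂‖R_L = (22.0 × 96.8) / (22.0 + 96.8) = 17.93 kΩ.
V_out = 31.7 × 17.93 / (1.50 + 17.93) = 31.7 × 17.93/19.43 = 29.3 V.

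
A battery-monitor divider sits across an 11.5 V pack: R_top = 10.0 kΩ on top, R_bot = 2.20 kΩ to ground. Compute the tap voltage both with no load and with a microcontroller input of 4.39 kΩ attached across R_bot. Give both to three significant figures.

Unloaded: 2.07 V; loaded: 1.47 V

Open-circuit: V = 11.5 × 2.20/(10.0 + 2.20) = 2.07 V.
With the load, R_bot becomes R_bot‖R_L = 1.466 kΩ, so V = 11.5 × 1.466/11.47 = 1.47 V.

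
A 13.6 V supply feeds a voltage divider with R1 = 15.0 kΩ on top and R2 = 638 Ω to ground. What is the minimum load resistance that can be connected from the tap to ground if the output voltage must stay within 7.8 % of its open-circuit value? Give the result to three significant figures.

Output resistance R_th = R1‖R2 = (15000 × 638)/15640 = 612.0 Ω.
The fractional drop is R_th/(R_th + R_L); requiring this ≤ 0.0780 gives R_L ≥ R_th(1/0.0780 − 1) = 612.0 × 11.82 = 7.23 kΩ.

R_L(min) ≈ 7.23 kΩ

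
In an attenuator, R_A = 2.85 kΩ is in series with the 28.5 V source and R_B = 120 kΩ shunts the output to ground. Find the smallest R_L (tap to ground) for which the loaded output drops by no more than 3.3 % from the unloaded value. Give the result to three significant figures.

R_L(min) ≈ 81.6 kΩ

Output resistance R_th = R_A‖R_B = (2.85 × 120)/122.8 = 2.784 kΩ.
The fractional drop is R_th/(R_th + R_L); requiring this ≤ 0.0330 gives R_L ≥ R_th(1/0.0330 − 1) = 2.784 × 29.30 = 81.6 kΩ.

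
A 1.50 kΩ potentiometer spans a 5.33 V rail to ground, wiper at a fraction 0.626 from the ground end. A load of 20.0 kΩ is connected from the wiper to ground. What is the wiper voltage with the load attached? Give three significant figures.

V ≈ 3.28 V

The wiper splits the pot into (1−α)R = 561.0 Ω above and αR = 939.0 Ω below.
Lower section ‖ load = 896.9 Ω.
V_wiper = 5.33 × 896.9/(561.0 + 896.9) = 3.28 V.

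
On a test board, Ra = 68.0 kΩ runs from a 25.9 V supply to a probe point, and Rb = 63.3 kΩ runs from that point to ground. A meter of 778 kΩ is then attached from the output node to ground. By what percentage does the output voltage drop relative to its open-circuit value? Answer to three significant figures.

4.04 %

The divider's output (Thévenin) resistance is Ra‖Rb = 32.78 kΩ.
Fractional drop under load = R_th/(R_th + R_L) = 32.78 / (32.78 + 778) = 0.04043.
So the output falls by 4.04 %.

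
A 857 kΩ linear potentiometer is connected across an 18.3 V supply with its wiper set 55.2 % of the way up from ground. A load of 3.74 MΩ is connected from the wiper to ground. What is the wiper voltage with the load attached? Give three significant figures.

The wiper splits the pot into (1−α)R = 383.9 kΩ above and αR = 473.1 kΩ below.
Lower section ‖ load = 419.9 kΩ.
V_wiper = 18.3 × 419.9/(383.9 + 419.9) = 9.56 V.

V ≈ 9.56 V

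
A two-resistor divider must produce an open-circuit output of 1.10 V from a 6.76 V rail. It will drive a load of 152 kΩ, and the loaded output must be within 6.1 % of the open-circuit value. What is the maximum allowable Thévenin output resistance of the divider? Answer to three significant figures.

Loading drop = R_th/(R_th + R_L) ≤ 0.0610, so R_th ≤ R_L · ε/(1−ε) = 152 kΩ × 0.0610/0.9390 = 9.87 kΩ.
(Any R1, R2 with R2/(R1+R2) = 0.163 and R1‖R2 ≤ 9.87 kΩ will meet the spec.)

R_th ≤ 9.87 kΩ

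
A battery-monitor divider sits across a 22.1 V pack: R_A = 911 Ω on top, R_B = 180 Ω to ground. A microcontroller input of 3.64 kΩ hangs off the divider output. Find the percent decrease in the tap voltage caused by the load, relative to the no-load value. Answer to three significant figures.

The divider's output (Thévenin) resistance is R_A‖R_B = 150.3 Ω.
Fractional drop under load = R_th/(R_th + R_L) = 150.3 / (150.3 + 3640) = 0.03965.
So the output falls by 3.97 %.

3.97 %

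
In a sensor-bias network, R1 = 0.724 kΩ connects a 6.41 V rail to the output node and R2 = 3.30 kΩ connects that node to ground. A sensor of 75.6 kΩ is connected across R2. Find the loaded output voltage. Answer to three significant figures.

V_out ≈ 5.22 V

The load sits in parallel with R2: R2‖R_L = (3300 × 75600) / (3300 + 75600) = 3162 Ω.
V_out = 6.41 × 3162 / (724 + 3162) = 6.41 × 3162/3886 = 5.22 V.
(Unloaded it would have been 5.26 V.)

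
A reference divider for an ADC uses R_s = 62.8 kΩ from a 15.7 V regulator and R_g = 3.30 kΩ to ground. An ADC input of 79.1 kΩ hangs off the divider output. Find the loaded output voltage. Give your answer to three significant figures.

V_out ≈ 0.754 V

The load sits in parallel with R_g: R_g‖R_L = (3.30 × 79.1) / (3.30 + 79.1) = 3.168 kΩ.
V_out = 15.7 × 3.168 / (62.8 + 3.168) = 15.7 × 3.168/65.97 = 0.754 V.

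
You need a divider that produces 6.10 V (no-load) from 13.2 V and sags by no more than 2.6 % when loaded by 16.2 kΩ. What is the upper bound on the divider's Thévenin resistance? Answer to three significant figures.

R_th ≤ 432 Ω

Loading drop = R_th/(R_th + R_L) ≤ 0.0260, so R_th ≤ R_L · ε/(1−ε) = 16.2 kΩ × 0.0260/0.9740 = 432 Ω.
(Any R1, R2 with R2/(R1+R2) = 0.462 and R1‖R2 ≤ 432 Ω will meet the spec.)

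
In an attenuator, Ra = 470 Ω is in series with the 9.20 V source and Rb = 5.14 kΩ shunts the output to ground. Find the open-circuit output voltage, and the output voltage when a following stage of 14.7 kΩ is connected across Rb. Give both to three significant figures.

Unloaded: 8.43 V; loaded: 8.19 V

Open-circuit: V = 9.20 × 5140/(470 + 5140) = 8.43 V.
With the load, Rb becomes Rb‖R_L = 3808 Ω, so V = 9.20 × 3808/4278 = 8.19 V.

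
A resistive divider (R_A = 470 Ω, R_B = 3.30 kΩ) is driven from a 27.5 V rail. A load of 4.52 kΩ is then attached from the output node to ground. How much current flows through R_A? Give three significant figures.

R_B‖R_L = 1907 Ω, so the source sees R_A + R_B‖R_L = 2377 Ω.
I = 27.5 V / 2377 Ω = 11.6 mA.

I ≈ 11.6 mA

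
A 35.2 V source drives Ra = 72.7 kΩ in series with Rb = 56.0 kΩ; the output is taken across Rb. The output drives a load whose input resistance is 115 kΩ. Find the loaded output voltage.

V_out ≈ 12.0 V

The load sits in parallel with Rb: Rb‖R_L = (56.0 × 115) / (56.0 + 115) = 37.66 kΩ.
V_out = 35.2 × 37.66 / (72.7 + 37.66) = 35.2 × 37.66/110.4 = 12.0 V.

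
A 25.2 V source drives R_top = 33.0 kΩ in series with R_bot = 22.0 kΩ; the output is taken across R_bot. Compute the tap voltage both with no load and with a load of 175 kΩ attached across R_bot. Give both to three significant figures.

Open-circuit: V = 25.2 × 22.0/(33.0 + 22.0) = 10.1 V.
With the load, R_bot becomes R_bot‖R_L = 19.54 kΩ, so V = 25.2 × 19.54/52.54 = 9.37 V.

Unloaded: 10.1 V; loaded: 9.37 V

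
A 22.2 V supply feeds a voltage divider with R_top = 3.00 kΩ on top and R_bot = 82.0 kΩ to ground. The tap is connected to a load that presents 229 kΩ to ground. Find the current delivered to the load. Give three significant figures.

I_L ≈ 0.0924 mA

R_bot‖R_L = 60.38 kΩ; V_out = 22.2 × 60.38/63.38 = 21.15 V.
I_L = V_out / R_L = 21.15 / 229 kΩ = 0.0924 mA.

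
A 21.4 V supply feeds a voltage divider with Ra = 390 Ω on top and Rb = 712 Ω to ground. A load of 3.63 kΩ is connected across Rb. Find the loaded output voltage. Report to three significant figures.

The load sits in parallel with Rb: Rb‖R_L = (712 × 3630) / (712 + 3630) = 595.2 Ω.
V_out = 21.4 × 595.2 / (390 + 595.2) = 21.4 × 595.2/985.2 = 12.9 V.

V_out ≈ 12.9 V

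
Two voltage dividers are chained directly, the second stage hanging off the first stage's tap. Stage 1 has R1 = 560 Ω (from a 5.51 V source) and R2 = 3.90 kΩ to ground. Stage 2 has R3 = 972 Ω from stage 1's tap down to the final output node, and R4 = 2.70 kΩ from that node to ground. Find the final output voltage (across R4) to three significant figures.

V_out ≈ 3.13 V

Stage 2 presents R3+R4 = 3672 Ω as a load on stage 1's tap.
Stage 1's lower leg becomes R2‖(R3+R4) = 1891 Ω, so V_mid = 5.51 × 1891/2451 = 4.251 V.
Stage 2 is itself unloaded: V_out = V_mid × R4/(R3+R4) = 4.251 × 2700/3672 = 3.13 V.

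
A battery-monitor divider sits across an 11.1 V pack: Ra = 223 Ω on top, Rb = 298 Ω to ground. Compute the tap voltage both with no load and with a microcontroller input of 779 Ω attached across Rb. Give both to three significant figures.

Open-circuit: V = 11.1 × 298/(223 + 298) = 6.35 V.
With the load, Rb becomes Rb‖R_L = 215.5 Ω, so V = 11.1 × 215.5/438.5 = 5.46 V.

Unloaded: 6.35 V; loaded: 5.46 V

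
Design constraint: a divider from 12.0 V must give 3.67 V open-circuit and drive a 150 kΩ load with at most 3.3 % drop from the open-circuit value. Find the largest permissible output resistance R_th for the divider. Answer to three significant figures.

Loading drop = R_th/(R_th + R_L) ≤ 0.0330, so R_th ≤ R_L · ε/(1−ε) = 150 kΩ × 0.0330/0.9670 = 5.12 kΩ.

R_th ≤ 5.12 kΩ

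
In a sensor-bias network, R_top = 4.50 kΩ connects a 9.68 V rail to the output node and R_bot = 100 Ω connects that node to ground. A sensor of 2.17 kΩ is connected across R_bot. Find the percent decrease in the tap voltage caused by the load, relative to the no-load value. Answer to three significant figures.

The divider's output (Thévenin) resistance is R_top‖R_bot = 97.83 Ω.
Fractional drop under load = R_th/(R_th + R_L) = 97.83 / (97.83 + 2170) = 0.04314.
So the output falls by 4.31 %.

4.31 %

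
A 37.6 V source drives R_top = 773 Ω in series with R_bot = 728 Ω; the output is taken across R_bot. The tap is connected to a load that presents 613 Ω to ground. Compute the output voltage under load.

V_out ≈ 11.3 V

The load sits in parallel with R_bot: R_bot‖R_L = (728 × 613) / (728 + 613) = 332.8 Ω.
V_out = 37.6 × 332.8 / (773 + 332.8) = 37.6 × 332.8/1106 = 11.3 V.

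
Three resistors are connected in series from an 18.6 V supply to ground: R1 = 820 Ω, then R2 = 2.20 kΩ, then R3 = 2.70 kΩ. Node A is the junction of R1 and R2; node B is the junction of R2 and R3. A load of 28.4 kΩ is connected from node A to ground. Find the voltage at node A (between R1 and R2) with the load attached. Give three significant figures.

V ≈ 15.5 V

Below node A the series string R2+R3 = 4900 Ω sits in parallel with the 28400 Ω load: 4179 Ω.
V_A = 18.6 × 4179/(820 + 4179) = 15.5 V.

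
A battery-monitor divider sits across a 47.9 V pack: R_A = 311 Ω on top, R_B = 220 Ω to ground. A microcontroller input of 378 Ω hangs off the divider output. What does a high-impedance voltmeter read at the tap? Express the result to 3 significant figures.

V_out ≈ 14.8 V

The load sits in parallel with R_B: R_B‖R_L = (220 × 378) / (220 + 378) = 139.1 Ω.
V_out = 47.9 × 139.1 / (311 + 139.1) = 47.9 × 139.1/450.1 = 14.8 V.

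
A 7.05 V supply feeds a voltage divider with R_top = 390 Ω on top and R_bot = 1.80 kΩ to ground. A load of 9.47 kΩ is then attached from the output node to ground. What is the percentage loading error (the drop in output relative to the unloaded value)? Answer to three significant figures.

3.27 %

The divider's output (Thévenin) resistance is R_top‖R_bot = 320.5 Ω.
Fractional drop under load = R_th/(R_th + R_L) = 320.5 / (320.5 + 9470) = 0.03274.
So the output falls by 3.27 %.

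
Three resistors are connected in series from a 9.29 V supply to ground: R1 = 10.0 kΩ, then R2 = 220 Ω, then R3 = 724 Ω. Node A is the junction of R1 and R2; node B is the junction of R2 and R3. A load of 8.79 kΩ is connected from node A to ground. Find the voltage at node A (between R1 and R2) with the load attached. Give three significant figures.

Below node A the series string R2+R3 = 944.0 Ω sits in parallel with the 8790 Ω load: 852.5 Ω.
V_A = 9.29 × 852.5/(10000 + 852.5) = 0.730 V.

V ≈ 0.730 V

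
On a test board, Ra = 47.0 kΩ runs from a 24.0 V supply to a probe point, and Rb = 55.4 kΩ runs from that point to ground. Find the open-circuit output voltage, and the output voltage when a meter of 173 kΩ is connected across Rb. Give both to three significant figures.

Unloaded: 13.0 V; loaded: 11.3 V

Open-circuit: V = 24.0 × 55.4/(47.0 + 55.4) = 13.0 V.
With the load, Rb becomes Rb‖R_L = 41.96 kΩ, so V = 24.0 × 41.96/88.96 = 11.3 V.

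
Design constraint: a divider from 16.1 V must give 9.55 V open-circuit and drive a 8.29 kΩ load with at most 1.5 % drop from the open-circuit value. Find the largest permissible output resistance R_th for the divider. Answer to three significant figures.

R_th ≤ 126 Ω

Loading drop = R_th/(R_th + R_L) ≤ 0.0150, so R_th ≤ R_L · ε/(1−ε) = 8.29 kΩ × 0.0150/0.9850 = 126 Ω.
(Any R1, R2 with R2/(R1+R2) = 0.593 and R1‖R2 ≤ 126 Ω will meet the spec.)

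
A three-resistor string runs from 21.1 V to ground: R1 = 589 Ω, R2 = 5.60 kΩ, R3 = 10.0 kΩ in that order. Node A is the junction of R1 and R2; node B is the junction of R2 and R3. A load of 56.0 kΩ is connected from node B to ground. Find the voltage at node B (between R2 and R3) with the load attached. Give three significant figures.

V ≈ 12.2 V

At node B, R3 is in parallel with the load: R3‖R_L = 8485 Ω.
Below node A the resistance is R2 + (R3‖R_L) = 14080 Ω, so V_A = 21.1 × 14080/14670 = 20.25 V.
Then V_B = V_A × (R3‖R_L)/(R2 + R3‖R_L) = 20.25 × 8485/14080 = 12.2 V.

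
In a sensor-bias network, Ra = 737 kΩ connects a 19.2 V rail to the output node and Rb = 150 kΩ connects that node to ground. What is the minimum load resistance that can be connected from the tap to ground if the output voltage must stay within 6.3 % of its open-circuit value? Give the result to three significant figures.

Output resistance R_th = Ra‖Rb = (737 × 150)/887.0 = 124.6 kΩ.
The fractional drop is R_th/(R_th + R_L); requiring this ≤ 0.0630 gives R_L ≥ R_th(1/0.0630 − 1) = 124.6 × 14.87 = 1.85 MΩ.

R_L(min) ≈ 1.85 MΩ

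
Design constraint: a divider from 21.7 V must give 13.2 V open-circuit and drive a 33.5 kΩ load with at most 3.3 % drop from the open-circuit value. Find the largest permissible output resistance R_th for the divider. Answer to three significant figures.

R_th ≤ 1.14 kΩ

Loading drop = R_th/(R_th + R_L) ≤ 0.0330, so R_th ≤ R_L · ε/(1−ε) = 33.5 kΩ × 0.0330/0.9670 = 1.14 kΩ.
(Any R1, R2 with R2/(R1+R2) = 0.608 and R1‖R2 ≤ 1.14 kΩ will meet the spec.)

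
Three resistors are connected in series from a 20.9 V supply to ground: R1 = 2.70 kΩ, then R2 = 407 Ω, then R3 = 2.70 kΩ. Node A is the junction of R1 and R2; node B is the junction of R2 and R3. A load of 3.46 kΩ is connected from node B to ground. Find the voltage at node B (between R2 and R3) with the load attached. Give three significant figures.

At node B, R3 is in parallel with the load: R3‖R_L = 1517 Ω.
Below node A the resistance is R2 + (R3‖R_L) = 1924 Ω, so V_A = 20.9 × 1924/4624 = 8.695 V.
Then V_B = V_A × (R3‖R_L)/(R2 + R3‖R_L) = 8.695 × 1517/1924 = 6.86 V.

V ≈ 6.86 V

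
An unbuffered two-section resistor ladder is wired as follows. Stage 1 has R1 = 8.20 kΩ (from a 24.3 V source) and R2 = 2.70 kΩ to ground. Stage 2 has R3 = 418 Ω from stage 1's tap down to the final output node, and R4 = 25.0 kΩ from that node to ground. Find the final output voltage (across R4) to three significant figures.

Stage 2 presents R3+R4 = 25420 Ω as a load on stage 1's tap.
Stage 1's lower leg becomes R2‖(R3+R4) = 2441 Ω, so V_mid = 24.3 × 2441/10640 = 5.574 V.
Stage 2 is itself unloaded: V_out = V_mid × R4/(R3+R4) = 5.574 × 25000/25420 = 5.48 V.

V_out ≈ 5.48 V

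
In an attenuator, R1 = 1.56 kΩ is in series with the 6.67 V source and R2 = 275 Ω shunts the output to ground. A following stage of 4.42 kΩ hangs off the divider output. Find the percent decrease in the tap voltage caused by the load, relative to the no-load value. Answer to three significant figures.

5.02 %

The divider's output (Thévenin) resistance is R1‖R2 = 233.8 Ω.
Fractional drop under load = R_th/(R_th + R_L) = 233.8 / (233.8 + 4420) = 0.05024.
So the output falls by 5.02 %.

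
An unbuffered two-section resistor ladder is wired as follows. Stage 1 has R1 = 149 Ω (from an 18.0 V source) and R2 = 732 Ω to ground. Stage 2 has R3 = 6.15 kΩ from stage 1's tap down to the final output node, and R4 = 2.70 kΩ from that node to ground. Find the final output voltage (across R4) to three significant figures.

V_out ≈ 4.50 V

Stage 2 presents R3+R4 = 8850 Ω as a load on stage 1's tap.
Stage 1's lower leg becomes R2‖(R3+R4) = 676.1 Ω, so V_mid = 18.0 × 676.1/825.1 = 14.75 V.
Stage 2 is itself unloaded: V_out = V_mid × R4/(R3+R4) = 14.75 × 2700/8850 = 4.50 V.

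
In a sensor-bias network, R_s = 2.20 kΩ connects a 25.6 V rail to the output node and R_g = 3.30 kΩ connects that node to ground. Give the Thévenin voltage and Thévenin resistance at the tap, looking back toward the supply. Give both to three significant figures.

V_th = 15.4 V, R_th = 1.32 kΩ

V_th is the open-circuit tap voltage: 25.6 × 3.30/(2.20 + 3.30) = 15.4 V.
With the supply zeroed, R_s and R_g appear in parallel from the tap: R_th = R_s‖R_g = (2.20 × 3.30)/5.500 = 1.32 kΩ.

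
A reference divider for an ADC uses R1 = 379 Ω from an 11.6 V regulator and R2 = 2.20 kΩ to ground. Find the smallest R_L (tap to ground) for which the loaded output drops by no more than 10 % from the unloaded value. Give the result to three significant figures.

Output resistance R_th = R1‖R2 = (379 × 2200)/2579 = 323.3 Ω.
The fractional drop is R_th/(R_th + R_L); requiring this ≤ 0.100 gives R_L ≥ R_th(1/0.100 − 1) = 323.3 × 9.000 = 2.91 kΩ.

R_L(min) ≈ 2.91 kΩ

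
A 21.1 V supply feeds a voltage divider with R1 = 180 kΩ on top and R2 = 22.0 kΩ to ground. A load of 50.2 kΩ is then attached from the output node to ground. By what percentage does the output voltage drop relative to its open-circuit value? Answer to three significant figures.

28.1 %

The divider's output (Thévenin) resistance is R1‖R2 = 19.60 kΩ.
Fractional drop under load = R_th/(R_th + R_L) = 19.60 / (19.60 + 50.2) = 0.2808.
So the output falls by 28.1 %.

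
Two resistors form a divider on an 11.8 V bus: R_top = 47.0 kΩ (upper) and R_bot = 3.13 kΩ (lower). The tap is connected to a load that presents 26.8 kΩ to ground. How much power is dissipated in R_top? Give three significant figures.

P ≈ 2.64 mW

Total resistance from the source is R_top + (R_bot‖R_L) = 49.80 kΩ, so I = 11.8/49.80 kΩ = 0.2369 mA.
P = I²·R_top = (0.2369 mA)² × 47.0 kΩ = 2.64 mW.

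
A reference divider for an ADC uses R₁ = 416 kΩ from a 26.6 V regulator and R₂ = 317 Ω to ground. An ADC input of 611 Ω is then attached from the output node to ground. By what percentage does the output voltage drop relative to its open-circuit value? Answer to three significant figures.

Unloaded V = 26.6 × 317/416300 = 0.02025 V.
Loaded: R₂‖R_L = 208.7 Ω, giving V = 26.6 × 208.7/416200 = 0.01334 V.
Drop = (0.02025 − 0.01334) / 0.02025 = 34.1 %.

34.1 %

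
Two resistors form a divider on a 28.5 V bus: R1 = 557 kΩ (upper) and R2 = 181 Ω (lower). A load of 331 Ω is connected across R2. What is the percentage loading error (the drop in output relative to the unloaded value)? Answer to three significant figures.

35.3 %

The divider's output (Thévenin) resistance is R1‖R2 = 180.9 Ω.
Fractional drop under load = R_th/(R_th + R_L) = 180.9 / (180.9 + 331) = 0.3534.
So the output falls by 35.3 %.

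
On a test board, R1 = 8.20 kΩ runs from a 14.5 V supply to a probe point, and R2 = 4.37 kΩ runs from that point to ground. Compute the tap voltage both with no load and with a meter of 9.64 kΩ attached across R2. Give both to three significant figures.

Unloaded: 5.04 V; loaded: 3.89 V

Open-circuit: V = 14.5 × 4.37/(8.20 + 4.37) = 5.04 V.
With the load, R2 becomes R2‖R_L = 3.007 kΩ, so V = 14.5 × 3.007/11.21 = 3.89 V.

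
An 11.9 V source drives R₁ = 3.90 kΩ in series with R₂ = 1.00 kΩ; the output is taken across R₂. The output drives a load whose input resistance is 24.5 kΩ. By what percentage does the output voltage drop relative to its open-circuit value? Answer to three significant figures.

3.15 %

The divider's output (Thévenin) resistance is R₁‖R₂ = 0.7959 kΩ.
Fractional drop under load = R_th/(R_th + R_L) = 0.7959 / (0.7959 + 24.5) = 0.03146.
So the output falls by 3.15 %.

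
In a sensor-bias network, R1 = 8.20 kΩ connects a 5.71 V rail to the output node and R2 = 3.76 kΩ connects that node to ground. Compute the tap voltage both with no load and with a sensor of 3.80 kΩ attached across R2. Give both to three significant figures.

Open-circuit: V = 5.71 × 3.76/(8.20 + 3.76) = 1.80 V.
With the load, R2 becomes R2‖R_L = 1.890 kΩ, so V = 5.71 × 1.890/10.09 = 1.07 V.

Unloaded: 1.80 V; loaded: 1.07 V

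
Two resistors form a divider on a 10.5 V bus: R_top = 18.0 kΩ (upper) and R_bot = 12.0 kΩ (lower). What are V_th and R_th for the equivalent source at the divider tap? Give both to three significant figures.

V_th = 4.20 V, R_th = 7.20 kΩ

V_th is the open-circuit tap voltage: 10.5 × 12.0/(18.0 + 12.0) = 4.20 V.
With the supply zeroed, R_top and R_bot appear in parallel from the tap: R_th = R_top‖R_bot = (18.0 × 12.0)/30.00 = 7.20 kΩ.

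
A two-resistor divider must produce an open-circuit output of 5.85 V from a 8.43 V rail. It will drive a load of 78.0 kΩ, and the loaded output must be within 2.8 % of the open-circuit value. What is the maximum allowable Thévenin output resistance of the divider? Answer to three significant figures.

R_th ≤ 2.25 kΩ

Loading drop = R_th/(R_th + R_L) ≤ 0.0280, so R_th ≤ R_L · ε/(1−ε) = 78.0 kΩ × 0.0280/0.9720 = 2.25 kΩ.
(Any R1, R2 with R2/(R1+R2) = 0.694 and R1‖R2 ≤ 2.25 kΩ will meet the spec.)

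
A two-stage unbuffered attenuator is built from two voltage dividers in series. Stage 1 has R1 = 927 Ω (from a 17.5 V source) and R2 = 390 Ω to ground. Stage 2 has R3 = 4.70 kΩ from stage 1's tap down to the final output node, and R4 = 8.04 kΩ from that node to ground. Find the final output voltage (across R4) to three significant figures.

V_out ≈ 3.20 V

Stage 2 presents R3+R4 = 12740 Ω as a load on stage 1's tap.
Stage 1's lower leg becomes R2‖(R3+R4) = 378.4 Ω, so V_mid = 17.5 × 378.4/1305 = 5.073 V.
Stage 2 is itself unloaded: V_out = V_mid × R4/(R3+R4) = 5.073 × 8040/12740 = 3.20 V.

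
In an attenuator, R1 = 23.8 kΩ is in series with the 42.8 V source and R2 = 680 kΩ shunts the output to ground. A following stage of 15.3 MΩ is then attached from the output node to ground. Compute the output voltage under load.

The load sits in parallel with R2: R2‖R_L = (680 × 15300) / (680 + 15300) = 651.1 kΩ.
V_out = 42.8 × 651.1 / (23.8 + 651.1) = 42.8 × 651.1/674.9 = 41.3 V.

V_out ≈ 41.3 V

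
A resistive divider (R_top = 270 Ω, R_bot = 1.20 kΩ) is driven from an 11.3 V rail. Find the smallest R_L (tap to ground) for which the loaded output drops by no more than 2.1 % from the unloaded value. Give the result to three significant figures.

R_L(min) ≈ 10.3 kΩ

Output resistance R_th = R_top‖R_bot = (270 × 1200)/1470 = 220.4 Ω.
The fractional drop is R_th/(R_th + R_L); requiring this ≤ 0.0210 gives R_L ≥ R_th(1/0.0210 − 1) = 220.4 × 46.62 = 10.3 kΩ.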